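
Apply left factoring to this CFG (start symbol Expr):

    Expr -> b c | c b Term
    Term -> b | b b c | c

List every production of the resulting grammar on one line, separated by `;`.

Expr -> b c | c b Term; Term -> c | b Term1; Term1 -> ε | b c

Term has alternatives sharing prefix 'b': factor to Term → b Term1 with Term1 → ε | b c.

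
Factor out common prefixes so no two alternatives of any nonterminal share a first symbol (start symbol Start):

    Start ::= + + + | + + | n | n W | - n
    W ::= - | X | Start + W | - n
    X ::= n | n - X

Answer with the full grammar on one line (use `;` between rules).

Start ::= - n | + + Start1 | n Start2; W ::= X | Start + W | - W1; X ::= n X1; Start1 ::= + | eps; Start2 ::= eps | W; W1 ::= eps | n; X1 ::= eps | - X

Start has alternatives sharing prefix '+ +': factor to Start → + + Start1 with Start1 → + | ε.
Start has alternatives sharing prefix 'n': factor to Start → n Start2 with Start2 → ε | W.
W has alternatives sharing prefix '-': factor to W → - W1 with W1 → ε | n.
X has alternatives sharing prefix 'n': factor to X → n X1 with X1 → ε | - X.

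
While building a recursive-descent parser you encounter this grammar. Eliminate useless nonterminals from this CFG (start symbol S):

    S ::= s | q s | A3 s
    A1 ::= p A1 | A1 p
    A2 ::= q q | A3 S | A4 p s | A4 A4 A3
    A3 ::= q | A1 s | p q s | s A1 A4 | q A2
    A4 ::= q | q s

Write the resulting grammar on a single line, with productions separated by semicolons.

Generating nonterminals: {A2, A3, A4, S}.
Reachable from S after that: {A2, A3, A4, S}.
Removed useless symbols: {A1} and every production mentioning them.

S ::= s | q s | A3 s; A2 ::= q q | A3 S | A4 p s | A4 A4 A3; A3 ::= q | p q s | q A2; A4 ::= q | q s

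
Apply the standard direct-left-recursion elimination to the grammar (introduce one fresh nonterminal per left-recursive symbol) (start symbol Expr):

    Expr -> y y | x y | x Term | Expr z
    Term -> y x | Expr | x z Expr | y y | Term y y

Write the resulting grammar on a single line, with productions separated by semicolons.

Expr -> y y Expr1 | x y Expr1 | x Term Expr1; Term -> y x Term1 | Expr Term1 | x z Expr Term1 | y y Term1; Expr1 -> z Expr1 | ε; Term1 -> y y Term1 | ε

Expr, Term are directly left-recursive.
For Expr: α = {z}, β = {y y, x y, x Term}. Rewrite as Expr → β Expr1 and Expr1 → α Expr1 | ε.
For Term: α = {y y}, β = {y x, Expr, x z Expr, y y}. Rewrite as Term → β Term1 and Term1 → α Term1 | ε.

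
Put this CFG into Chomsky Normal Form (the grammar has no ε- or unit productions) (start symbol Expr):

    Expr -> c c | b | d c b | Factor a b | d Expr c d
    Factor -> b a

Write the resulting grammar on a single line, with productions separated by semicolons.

Expr -> X1 X1 | b | X2 Y1 | Factor Y2 | X2 Y3; Factor -> X3 X4; X1 -> c; X2 -> d; X3 -> b; X4 -> a; Y1 -> X1 X3; Y2 -> X4 X3; Y3 -> Expr Y4; Y4 -> X1 X2

Introduce a nonterminal for each terminal appearing in a rule of length ≥ 2: X1 → c, X2 → d, X3 → b, X4 → a.
Binarize each right-hand side of length ≥ 3 by chaining fresh nonterminals (Y1, Y2, …): affected rules were Expr → X2 X1 X3; Expr → Factor X4 X3; Expr → X2 Expr X1 X2.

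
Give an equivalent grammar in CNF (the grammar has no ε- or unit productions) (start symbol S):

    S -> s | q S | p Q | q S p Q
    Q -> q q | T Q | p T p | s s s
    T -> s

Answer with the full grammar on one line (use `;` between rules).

Introduce a nonterminal for each terminal appearing in a rule of length ≥ 2: X1 → q, X2 → p, X3 → s.
Binarize each right-hand side of length ≥ 3 by chaining fresh nonterminals (Y1, Y2, …): affected rules were S → X1 S X2 Q; Q → X2 T X2; Q → X3 X3 X3.

S -> s | X1 S | X2 Q | X1 Y1; Q -> X1 X1 | T Q | X2 Y3 | X3 Y4; T -> s; X1 -> q; X2 -> p; X3 -> s; Y1 -> S Y2; Y2 -> X2 Q; Y3 -> T X2; Y4 -> X3 X3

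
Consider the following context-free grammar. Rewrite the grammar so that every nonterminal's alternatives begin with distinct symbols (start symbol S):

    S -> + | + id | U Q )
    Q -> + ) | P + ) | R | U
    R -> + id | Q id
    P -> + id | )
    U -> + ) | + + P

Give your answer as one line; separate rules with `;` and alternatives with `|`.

S -> U Q ) | + S'; Q -> + ) | P + ) | R | U; R -> + id | Q id; P -> + id | ); U -> + U'; S' -> ε | id; U' -> ) | + P

S has alternatives sharing prefix '+': factor to S → + S' with S' → ε | id.
U has alternatives sharing prefix '+': factor to U → + U' with U' → ) | + P.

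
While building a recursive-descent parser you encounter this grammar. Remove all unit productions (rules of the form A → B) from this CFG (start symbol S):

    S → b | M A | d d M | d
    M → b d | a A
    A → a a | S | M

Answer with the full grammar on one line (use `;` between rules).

Unit pairs: A ⇒* {M, S}.
For every A with A ⇒* B via unit rules, add B's non-unit alternatives to A; then delete every rule of the form X → Y.

S → b | M A | d d M | d; M → b d | a A; A → b | M A | d d M | d | a a | b d | a A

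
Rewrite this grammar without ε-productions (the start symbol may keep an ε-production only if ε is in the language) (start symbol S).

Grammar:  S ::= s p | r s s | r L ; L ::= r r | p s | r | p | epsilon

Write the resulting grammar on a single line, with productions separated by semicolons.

Nullable set = {L}.
ε ∉ L(G), so no ε-production is kept.
Expand every rule over subsets of its nullable positions: S → r L gives r L | r.

S ::= s p | r s s | r L | r; L ::= r r | p s | r | p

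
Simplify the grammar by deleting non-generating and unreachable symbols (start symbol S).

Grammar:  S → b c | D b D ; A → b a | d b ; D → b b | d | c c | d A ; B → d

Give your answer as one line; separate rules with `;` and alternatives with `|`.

Generating nonterminals: {A, B, D, S}.
Reachable from S after that: {A, D, S}.
Removed useless symbols: {B} and every production mentioning them.

S → b c | D b D; A → b a | d b; D → b b | d | c c | d A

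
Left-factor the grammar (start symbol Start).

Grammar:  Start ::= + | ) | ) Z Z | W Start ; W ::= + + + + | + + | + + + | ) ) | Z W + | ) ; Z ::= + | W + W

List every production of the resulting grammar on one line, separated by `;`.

Start has alternatives sharing prefix ')': factor to Start → ) Start1 with Start1 → ε | Z Z.
W has alternatives sharing prefix '+ +': factor to W → + + W1 with W1 → + + | ε | +.
W has alternatives sharing prefix ')': factor to W → ) W2 with W2 → ) | ε.
W1 has alternatives sharing prefix '+': factor to W1 → + W11 with W11 → + | ε.

Start ::= + | W Start | ) Start1; W ::= Z W + | + + W1 | ) W2; Z ::= + | W + W; Start1 ::= ε | Z Z; W1 ::= ε | + W11; W2 ::= ) | ε; W11 ::= + | ε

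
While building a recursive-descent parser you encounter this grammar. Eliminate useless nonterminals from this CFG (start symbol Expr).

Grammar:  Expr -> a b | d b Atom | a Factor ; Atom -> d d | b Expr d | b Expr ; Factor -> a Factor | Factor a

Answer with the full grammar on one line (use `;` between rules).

Expr -> a b | d b Atom; Atom -> d d | b Expr d | b Expr

Generating nonterminals: {Atom, Expr}.
Reachable from Expr after that: {Atom, Expr}.
Removed useless symbols: {Factor} and every production mentioning them.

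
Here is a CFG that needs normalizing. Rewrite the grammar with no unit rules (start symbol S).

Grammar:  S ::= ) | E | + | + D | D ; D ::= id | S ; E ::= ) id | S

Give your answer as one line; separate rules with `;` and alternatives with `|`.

S ::= ) id | id | ) | + | + D; D ::= ) | + | + D | ) id | id; E ::= ) id | id | ) | + | + D

Unit pairs: D ⇒* {E, S}; E ⇒* {D, S}; S ⇒* {D, E}.
For every A with A ⇒* B via unit rules, add B's non-unit alternatives to A; then delete every rule of the form X → Y.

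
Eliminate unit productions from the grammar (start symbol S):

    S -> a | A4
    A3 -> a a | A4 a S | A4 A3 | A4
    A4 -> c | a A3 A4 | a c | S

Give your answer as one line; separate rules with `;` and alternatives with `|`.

Unit pairs: A3 ⇒* {A4, S}; A4 ⇒* {S}; S ⇒* {A4}.
For each unit pair (A, B), copy every non-unit production of B to A, then drop all unit productions.

S -> c | a A3 A4 | a c | a; A3 -> c | a A3 A4 | a c | a | a a | A4 a S | A4 A3; A4 -> c | a A3 A4 | a c | a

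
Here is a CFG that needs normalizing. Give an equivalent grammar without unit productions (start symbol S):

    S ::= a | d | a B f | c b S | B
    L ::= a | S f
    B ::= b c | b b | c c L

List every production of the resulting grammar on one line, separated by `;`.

S ::= b c | b b | c c L | a | d | a B f | c b S; L ::= a | S f; B ::= b c | b b | c c L

Unit pairs: S ⇒* {B}.
Replace each nonterminal's rules with the union of the non-unit rules of every nonterminal it unit-derives.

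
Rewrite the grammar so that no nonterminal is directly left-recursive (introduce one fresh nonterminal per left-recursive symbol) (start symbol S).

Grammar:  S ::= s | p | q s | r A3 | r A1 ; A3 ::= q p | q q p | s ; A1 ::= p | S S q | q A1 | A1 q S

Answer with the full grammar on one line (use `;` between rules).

S ::= s | p | q s | r A3 | r A1; A3 ::= q p | q q p | s; A1 ::= p A1' | S S q A1' | q A1 A1'; A1' ::= q S A1' | ε

A1 is directly left-recursive.
For A1: α = {q S}, β = {p, S S q, q A1}. Rewrite as A1 → β A1' and A1' → α A1' | ε.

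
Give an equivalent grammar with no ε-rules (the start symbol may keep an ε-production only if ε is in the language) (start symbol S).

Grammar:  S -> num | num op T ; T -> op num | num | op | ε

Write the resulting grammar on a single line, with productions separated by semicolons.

The nullable symbols are {T}.
ε ∉ L(G), so no ε-production is kept.
Expand every rule over subsets of its nullable positions: S → num op T gives num op T | num op.

S -> num | num op T | num op; T -> op num | num | op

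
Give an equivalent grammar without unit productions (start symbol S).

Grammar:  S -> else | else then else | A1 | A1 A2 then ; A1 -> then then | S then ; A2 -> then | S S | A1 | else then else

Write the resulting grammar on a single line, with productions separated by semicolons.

Unit pairs: A2 ⇒* {A1}; S ⇒* {A1}.
For every A with A ⇒* B via unit rules, add B's non-unit alternatives to A; then delete every rule of the form X → Y.

S -> then then | S then | else | else then else | A1 A2 then; A1 -> then then | S then; A2 -> then | S S | else then else | then then | S then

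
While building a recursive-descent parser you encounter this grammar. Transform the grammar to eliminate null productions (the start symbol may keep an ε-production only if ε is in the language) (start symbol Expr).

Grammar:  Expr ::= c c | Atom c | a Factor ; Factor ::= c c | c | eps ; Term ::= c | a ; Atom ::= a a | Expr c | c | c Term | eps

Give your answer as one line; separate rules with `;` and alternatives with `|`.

Expr ::= c c | Atom c | c | a Factor | a; Factor ::= c c | c; Term ::= c | a; Atom ::= a a | Expr c | c | c Term

Nullable set = {Atom, Factor}.
ε ∉ L(G), so no ε-production is kept.
For each production, add variants omitting each subset of nullable occurrences: Expr → Atom c gives Atom c | c. Expr → a Factor gives a Factor | a.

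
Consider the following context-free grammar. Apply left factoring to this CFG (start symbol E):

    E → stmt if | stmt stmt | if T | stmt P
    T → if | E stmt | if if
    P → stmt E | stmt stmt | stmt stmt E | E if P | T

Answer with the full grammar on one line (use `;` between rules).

E → if T | stmt E'; T → E stmt | if T'; P → E if P | T | stmt P'; E' → if | stmt | P; T' → eps | if; P' → E | stmt P''; P'' → eps | E

E has alternatives sharing prefix 'stmt': factor to E → stmt E' with E' → if | stmt | P.
T has alternatives sharing prefix 'if': factor to T → if T' with T' → ε | if.
P has alternatives sharing prefix 'stmt': factor to P → stmt P' with P' → E | stmt | stmt E.
P' has alternatives sharing prefix 'stmt': factor to P' → stmt P'' with P'' → ε | E.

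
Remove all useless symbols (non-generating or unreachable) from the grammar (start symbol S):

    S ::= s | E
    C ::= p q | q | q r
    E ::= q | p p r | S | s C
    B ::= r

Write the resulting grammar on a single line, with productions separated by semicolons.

S ::= s | E; C ::= p q | q | q r; E ::= q | p p r | S | s C

Generating nonterminals: {B, C, E, S}.
Reachable from S after that: {C, E, S}.
Removed useless symbols: {B} and every production mentioning them.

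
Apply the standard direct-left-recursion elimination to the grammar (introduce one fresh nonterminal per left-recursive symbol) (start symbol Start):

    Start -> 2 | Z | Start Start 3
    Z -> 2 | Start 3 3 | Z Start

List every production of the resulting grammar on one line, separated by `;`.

Left recursion appears on Start, Z.
For Start: α = {Start 3}, β = {2, Z}. Rewrite as Start → β Start1 and Start1 → α Start1 | ε.
For Z: α = {Start}, β = {2, Start 3 3}. Rewrite as Z → β Z1 and Z1 → α Z1 | ε.

Start -> 2 Start1 | Z Start1; Z -> 2 Z1 | Start 3 3 Z1; Start1 -> Start 3 Start1 | ε; Z1 -> Start Z1 | ε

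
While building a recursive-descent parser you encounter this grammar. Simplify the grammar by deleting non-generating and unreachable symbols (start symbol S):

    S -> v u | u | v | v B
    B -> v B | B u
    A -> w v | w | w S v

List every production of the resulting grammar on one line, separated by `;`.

Generating nonterminals: {A, S}.
Reachable from S after that: {S}.
Removed useless symbols: {A, B} and every production mentioning them.

S -> v u | u | v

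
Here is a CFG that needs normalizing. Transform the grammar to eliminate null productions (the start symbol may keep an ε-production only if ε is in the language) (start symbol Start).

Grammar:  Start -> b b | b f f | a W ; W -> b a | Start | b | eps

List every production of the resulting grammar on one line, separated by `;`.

Start -> b b | b f f | a W | a; W -> b a | Start | b

Nullable set = {W}.
ε ∉ L(G), so no ε-production is kept.
Add the nullable-subset variants: Start → a W gives a W | a.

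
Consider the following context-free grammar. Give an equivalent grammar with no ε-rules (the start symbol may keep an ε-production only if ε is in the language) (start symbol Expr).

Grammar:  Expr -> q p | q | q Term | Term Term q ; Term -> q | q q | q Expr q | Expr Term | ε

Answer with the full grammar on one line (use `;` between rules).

Expr -> q p | q | q Term | Term Term q | Term q; Term -> q | q q | q Expr q | Expr Term | Expr

The nullable symbols are {Term}.
ε ∉ L(G), so no ε-production is kept.
Expand every rule over subsets of its nullable positions: Expr → Term Term q gives Term Term q | Term q. Term → Expr Term gives Expr Term | Expr.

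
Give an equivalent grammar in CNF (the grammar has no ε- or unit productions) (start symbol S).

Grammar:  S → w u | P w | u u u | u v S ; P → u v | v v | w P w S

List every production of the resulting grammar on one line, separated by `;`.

Introduce a nonterminal for each terminal appearing in a rule of length ≥ 2: X1 → w, X2 → u, X3 → v.
Binarize each right-hand side of length ≥ 3 by chaining fresh nonterminals (Y1, Y2, …): affected rules were S → X2 X2 X2; S → X2 X3 S; P → X1 P X1 S.

S → X1 X2 | P X1 | X2 Y1 | X2 Y2; P → X2 X3 | X3 X3 | X1 Y3; X1 → w; X2 → u; X3 → v; Y1 → X2 X2; Y2 → X3 S; Y3 → P Y4; Y4 → X1 S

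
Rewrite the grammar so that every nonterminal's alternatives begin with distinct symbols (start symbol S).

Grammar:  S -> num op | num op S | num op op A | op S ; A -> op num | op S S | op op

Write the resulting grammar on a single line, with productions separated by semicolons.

S -> op S | num op S'; A -> op A'; S' -> ε | S | op A; A' -> num | S S | op

S has alternatives sharing prefix 'num op': factor to S → num op S' with S' → ε | S | op A.
A has alternatives sharing prefix 'op': factor to A → op A' with A' → num | S S | op.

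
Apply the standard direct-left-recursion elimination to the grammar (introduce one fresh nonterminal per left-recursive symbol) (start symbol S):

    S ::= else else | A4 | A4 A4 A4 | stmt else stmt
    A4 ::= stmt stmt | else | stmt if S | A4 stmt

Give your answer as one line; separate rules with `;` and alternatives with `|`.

S ::= else else | A4 | A4 A4 A4 | stmt else stmt; A4 ::= stmt stmt A4' | else A4' | stmt if S A4'; A4' ::= stmt A4' | epsilon

Left recursion appears on A4.
For A4: α = {stmt}, β = {stmt stmt, else, stmt if S}. Rewrite as A4 → β A4' and A4' → α A4' | ε.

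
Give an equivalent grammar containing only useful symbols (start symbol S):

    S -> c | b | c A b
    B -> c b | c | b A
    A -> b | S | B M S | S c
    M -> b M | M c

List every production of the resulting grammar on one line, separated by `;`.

Generating nonterminals: {A, B, S}.
Reachable from S after that: {A, S}.
Removed useless symbols: {B, M} and every production mentioning them.

S -> c | b | c A b; A -> b | S | S c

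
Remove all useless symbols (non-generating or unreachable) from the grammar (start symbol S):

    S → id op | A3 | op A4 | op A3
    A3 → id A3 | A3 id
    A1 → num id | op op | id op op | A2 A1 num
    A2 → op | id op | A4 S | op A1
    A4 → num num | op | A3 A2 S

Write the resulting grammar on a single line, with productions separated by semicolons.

S → id op | op A4; A4 → num num | op

Generating nonterminals: {A1, A2, A4, S}.
Reachable from S after that: {A4, S}.
Removed useless symbols: {A1, A2, A3} and every production mentioning them.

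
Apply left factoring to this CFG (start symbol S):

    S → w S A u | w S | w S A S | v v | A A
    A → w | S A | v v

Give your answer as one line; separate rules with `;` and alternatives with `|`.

S has alternatives sharing prefix 'w S': factor to S → w S S' with S' → A u | ε | A S.
S' has alternatives sharing prefix 'A': factor to S' → A S'' with S'' → u | S.

S → v v | A A | w S S'; A → w | S A | v v; S' → ε | A S''; S'' → u | S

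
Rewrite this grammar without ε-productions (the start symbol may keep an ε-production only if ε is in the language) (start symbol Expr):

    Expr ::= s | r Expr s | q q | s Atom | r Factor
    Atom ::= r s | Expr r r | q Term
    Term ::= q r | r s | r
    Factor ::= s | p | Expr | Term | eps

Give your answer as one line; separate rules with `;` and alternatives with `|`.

Expr ::= s | r Expr s | q q | s Atom | r Factor | r; Atom ::= r s | Expr r r | q Term; Term ::= q r | r s | r; Factor ::= s | p | Expr | Term

Nullable nonterminals: {Factor}.
ε ∉ L(G), so no ε-production is kept.
For each production, add variants omitting each subset of nullable occurrences: Expr → r Factor gives r Factor | r.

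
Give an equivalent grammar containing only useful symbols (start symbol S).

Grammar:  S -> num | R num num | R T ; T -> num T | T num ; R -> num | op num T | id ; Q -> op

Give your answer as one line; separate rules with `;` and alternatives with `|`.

S -> num | R num num; R -> num | id

Generating nonterminals: {Q, R, S}.
Reachable from S after that: {R, S}.
Removed useless symbols: {Q, T} and every production mentioning them.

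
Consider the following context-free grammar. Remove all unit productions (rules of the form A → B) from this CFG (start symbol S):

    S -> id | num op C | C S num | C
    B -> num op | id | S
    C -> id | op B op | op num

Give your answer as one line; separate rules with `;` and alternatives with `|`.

Unit pairs: B ⇒* {C, S}; S ⇒* {C}.
For every A with A ⇒* B via unit rules, add B's non-unit alternatives to A; then delete every rule of the form X → Y.

S -> id | op B op | op num | num op C | C S num; B -> num op | id | op B op | op num | num op C | C S num; C -> id | op B op | op num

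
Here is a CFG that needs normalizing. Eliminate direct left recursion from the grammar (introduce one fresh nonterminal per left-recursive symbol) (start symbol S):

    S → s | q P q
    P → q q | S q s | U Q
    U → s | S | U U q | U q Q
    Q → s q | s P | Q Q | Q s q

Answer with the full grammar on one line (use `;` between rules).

S → s | q P q; P → q q | S q s | U Q; U → s U' | S U'; Q → s q Q' | s P Q'; U' → U q U' | q Q U' | ε; Q' → Q Q' | s q Q' | ε

Directly left-recursive nonterminals: U, Q.
For U: α = {U q, q Q}, β = {s, S}. Rewrite as U → β U' and U' → α U' | ε.
For Q: α = {Q, s q}, β = {s q, s P}. Rewrite as Q → β Q' and Q' → α Q' | ε.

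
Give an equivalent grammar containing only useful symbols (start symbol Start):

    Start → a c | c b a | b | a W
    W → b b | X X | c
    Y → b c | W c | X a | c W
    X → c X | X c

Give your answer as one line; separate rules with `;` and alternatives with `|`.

Start → a c | c b a | b | a W; W → b b | c

Generating nonterminals: {Start, W, Y}.
Reachable from Start after that: {Start, W}.
Removed useless symbols: {X, Y} and every production mentioning them.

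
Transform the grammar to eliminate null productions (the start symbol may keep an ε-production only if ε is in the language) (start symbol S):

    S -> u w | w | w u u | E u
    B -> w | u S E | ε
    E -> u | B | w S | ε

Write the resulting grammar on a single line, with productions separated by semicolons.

S -> u w | w | w u u | E u | u; B -> w | u S E | u S; E -> u | B | w S

The nullable symbols are {B, E}.
ε ∉ L(G), so no ε-production is kept.
Expand every rule over subsets of its nullable positions: S → E u gives E u | u. B → u S E gives u S E | u S.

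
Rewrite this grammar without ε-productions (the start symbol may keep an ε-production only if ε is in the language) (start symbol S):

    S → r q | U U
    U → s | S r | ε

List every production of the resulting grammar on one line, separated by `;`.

S → r q | U U | U | ε; U → s | S r | r

Nullable nonterminals: {S, U}.
ε ∈ L(G) since S is nullable, so keep S → ε.
For each production, add variants omitting each subset of nullable occurrences: S → U U gives U U | U. U → S r gives S r | r.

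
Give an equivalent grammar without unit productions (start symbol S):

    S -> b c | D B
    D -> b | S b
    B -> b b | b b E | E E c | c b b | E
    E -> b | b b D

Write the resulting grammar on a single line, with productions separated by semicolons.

S -> b c | D B; D -> b | S b; B -> b b | b b E | E E c | c b b | b | b b D; E -> b | b b D

Unit pairs: B ⇒* {E}.
Replace each nonterminal's rules with the union of the non-unit rules of every nonterminal it unit-derives.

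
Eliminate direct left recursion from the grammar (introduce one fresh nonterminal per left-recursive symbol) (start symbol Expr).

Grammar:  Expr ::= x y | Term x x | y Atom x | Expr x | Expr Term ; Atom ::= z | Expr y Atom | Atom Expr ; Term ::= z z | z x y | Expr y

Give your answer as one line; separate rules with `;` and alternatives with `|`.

Left recursion appears on Expr, Atom.
For Expr: α = {x, Term}, β = {x y, Term x x, y Atom x}. Rewrite as Expr → β Expr1 and Expr1 → α Expr1 | ε.
For Atom: α = {Expr}, β = {z, Expr y Atom}. Rewrite as Atom → β Atom1 and Atom1 → α Atom1 | ε.

Expr ::= x y Expr1 | Term x x Expr1 | y Atom x Expr1; Atom ::= z Atom1 | Expr y Atom Atom1; Term ::= z z | z x y | Expr y; Expr1 ::= x Expr1 | Term Expr1 | ε; Atom1 ::= Expr Atom1 | ε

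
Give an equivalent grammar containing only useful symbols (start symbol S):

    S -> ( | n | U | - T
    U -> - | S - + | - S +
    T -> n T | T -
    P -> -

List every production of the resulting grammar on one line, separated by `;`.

Generating nonterminals: {P, S, U}.
Reachable from S after that: {S, U}.
Removed useless symbols: {P, T} and every production mentioning them.

S -> ( | n | U; U -> - | S - + | - S +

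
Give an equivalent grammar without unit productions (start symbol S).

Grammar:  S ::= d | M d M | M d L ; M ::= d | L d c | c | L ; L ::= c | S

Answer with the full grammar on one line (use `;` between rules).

S ::= d | M d M | M d L; M ::= c | d | M d M | M d L | L d c; L ::= c | d | M d M | M d L

Unit pairs: L ⇒* {S}; M ⇒* {L, S}.
Replace each nonterminal's rules with the union of the non-unit rules of every nonterminal it unit-derives.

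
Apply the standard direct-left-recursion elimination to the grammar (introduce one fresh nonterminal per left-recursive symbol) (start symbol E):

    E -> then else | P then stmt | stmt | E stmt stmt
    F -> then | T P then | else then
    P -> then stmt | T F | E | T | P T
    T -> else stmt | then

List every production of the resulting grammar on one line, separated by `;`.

E, P are directly left-recursive.
For E: α = {stmt stmt}, β = {then else, P then stmt, stmt}. Rewrite as E → β E' and E' → α E' | ε.
For P: α = {T}, β = {then stmt, T F, E, T}. Rewrite as P → β P' and P' → α P' | ε.

E -> then else E' | P then stmt E' | stmt E'; F -> then | T P then | else then; P -> then stmt P' | T F P' | E P' | T P'; T -> else stmt | then; E' -> stmt stmt E' | ε; P' -> T P' | ε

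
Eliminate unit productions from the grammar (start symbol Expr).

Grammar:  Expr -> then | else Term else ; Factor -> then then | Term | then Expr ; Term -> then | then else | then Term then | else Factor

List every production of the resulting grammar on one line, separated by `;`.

Expr -> then | else Term else; Factor -> then | then else | then Term then | else Factor | then then | then Expr; Term -> then | then else | then Term then | else Factor

Unit pairs: Factor ⇒* {Term}.
Replace each nonterminal's rules with the union of the non-unit rules of every nonterminal it unit-derives.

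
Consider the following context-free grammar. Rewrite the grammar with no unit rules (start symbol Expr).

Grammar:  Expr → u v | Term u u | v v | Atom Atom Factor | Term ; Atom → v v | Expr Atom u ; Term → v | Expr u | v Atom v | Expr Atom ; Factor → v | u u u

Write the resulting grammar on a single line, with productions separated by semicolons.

Expr → v | Expr u | v Atom v | Expr Atom | u v | Term u u | v v | Atom Atom Factor; Atom → v v | Expr Atom u; Term → v | Expr u | v Atom v | Expr Atom; Factor → v | u u u

Unit pairs: Expr ⇒* {Term}.
For each unit pair (A, B), copy every non-unit production of B to A, then drop all unit productions.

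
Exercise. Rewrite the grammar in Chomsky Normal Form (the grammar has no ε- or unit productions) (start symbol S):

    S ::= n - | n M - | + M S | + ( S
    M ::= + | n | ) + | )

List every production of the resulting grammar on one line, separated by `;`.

Introduce a nonterminal for each terminal appearing in a rule of length ≥ 2: X1 → n, X2 → -, X3 → +, X4 → (, X5 → ).
Binarize each right-hand side of length ≥ 3 by chaining fresh nonterminals (Y1, Y2, …): affected rules were S → X1 M X2; S → X3 M S; S → X3 X4 S.

S ::= X1 X2 | X1 Y1 | X3 Y2 | X3 Y3; M ::= + | n | X5 X3 | ); X1 ::= n; X2 ::= -; X3 ::= +; X4 ::= (; X5 ::= ); Y1 ::= M X2; Y2 ::= M S; Y3 ::= X4 S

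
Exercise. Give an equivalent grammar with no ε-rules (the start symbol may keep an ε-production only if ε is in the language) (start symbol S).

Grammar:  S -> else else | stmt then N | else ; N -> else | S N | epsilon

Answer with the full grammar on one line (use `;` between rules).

S -> else else | stmt then N | stmt then | else; N -> else | S N | S

Nullable nonterminals: {N}.
ε ∉ L(G), so no ε-production is kept.
Expand every rule over subsets of its nullable positions: S → stmt then N gives stmt then N | stmt then. N → S N gives S N | S.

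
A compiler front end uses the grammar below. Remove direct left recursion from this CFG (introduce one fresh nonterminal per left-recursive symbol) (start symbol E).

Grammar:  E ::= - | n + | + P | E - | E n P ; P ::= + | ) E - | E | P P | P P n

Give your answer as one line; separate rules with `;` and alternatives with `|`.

Directly left-recursive nonterminals: E, P.
For E: α = {-, n P}, β = {-, n +, + P}. Rewrite as E → β E' and E' → α E' | ε.
For P: α = {P, P n}, β = {+, ) E -, E}. Rewrite as P → β P' and P' → α P' | ε.

E ::= - E' | n + E' | + P E'; P ::= + P' | ) E - P' | E P'; E' ::= - E' | n P E' | ε; P' ::= P P' | P n P' | ε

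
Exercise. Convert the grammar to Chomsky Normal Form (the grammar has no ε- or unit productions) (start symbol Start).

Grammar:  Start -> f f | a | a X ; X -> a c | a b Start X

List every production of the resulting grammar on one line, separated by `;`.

Introduce a nonterminal for each terminal appearing in a rule of length ≥ 2: X1 → f, X2 → a, X3 → c, X4 → b.
Binarize each right-hand side of length ≥ 3 by chaining fresh nonterminals (Y1, Y2, …): affected rules were X → X2 X4 Start X.

Start -> X1 X1 | a | X2 X; X -> X2 X3 | X2 Y1; X1 -> f; X2 -> a; X3 -> c; X4 -> b; Y1 -> X4 Y2; Y2 -> Start X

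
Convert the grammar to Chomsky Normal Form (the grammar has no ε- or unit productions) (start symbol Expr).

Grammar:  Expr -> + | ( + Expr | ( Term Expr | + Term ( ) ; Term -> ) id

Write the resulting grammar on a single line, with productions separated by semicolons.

Expr -> + | X1 Y1 | X1 Y2 | X2 Y3; Term -> X3 X4; X1 -> (; X2 -> +; X3 -> ); X4 -> id; Y1 -> X2 Expr; Y2 -> Term Expr; Y3 -> Term Y4; Y4 -> X1 X3

Introduce a nonterminal for each terminal appearing in a rule of length ≥ 2: X1 → (, X2 → +, X3 → ), X4 → id.
Binarize each right-hand side of length ≥ 3 by chaining fresh nonterminals (Y1, Y2, …): affected rules were Expr → X1 X2 Expr; Expr → X1 Term Expr; Expr → X2 Term X1 X3.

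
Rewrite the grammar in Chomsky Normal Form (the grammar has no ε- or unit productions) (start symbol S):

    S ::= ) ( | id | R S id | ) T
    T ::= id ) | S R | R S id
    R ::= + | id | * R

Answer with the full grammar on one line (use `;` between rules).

S ::= X1 X2 | id | R Y1 | X1 T; T ::= X3 X1 | S R | R Y2; R ::= + | id | X4 R; X1 ::= ); X2 ::= (; X3 ::= id; X4 ::= *; Y1 ::= S X3; Y2 ::= S X3

Introduce a nonterminal for each terminal appearing in a rule of length ≥ 2: X1 → ), X2 → (, X3 → id, X4 → *.
Binarize each right-hand side of length ≥ 3 by chaining fresh nonterminals (Y1, Y2, …): affected rules were S → R S X3; T → R S X3.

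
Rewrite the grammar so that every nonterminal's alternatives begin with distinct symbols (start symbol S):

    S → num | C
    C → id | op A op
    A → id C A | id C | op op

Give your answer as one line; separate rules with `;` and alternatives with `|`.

A has alternatives sharing prefix 'id C': factor to A → id C A' with A' → A | ε.

S → num | C; C → id | op A op; A → op op | id C A'; A' → A | ε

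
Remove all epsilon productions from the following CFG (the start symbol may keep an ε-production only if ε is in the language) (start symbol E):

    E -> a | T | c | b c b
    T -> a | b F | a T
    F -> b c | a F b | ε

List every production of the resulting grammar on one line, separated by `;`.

Nullable nonterminals: {F}.
ε ∉ L(G), so no ε-production is kept.
For each production, add variants omitting each subset of nullable occurrences: T → b F gives b F | b. F → a F b gives a F b | a b.

E -> a | T | c | b c b; T -> a | b F | b | a T; F -> b c | a F b | a b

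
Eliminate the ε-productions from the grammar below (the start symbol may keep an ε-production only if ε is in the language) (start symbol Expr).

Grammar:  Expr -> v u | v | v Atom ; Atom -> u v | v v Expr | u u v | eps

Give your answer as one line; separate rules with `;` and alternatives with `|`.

Expr -> v u | v | v Atom; Atom -> u v | v v Expr | u u v

Nullable set = {Atom}.
ε ∉ L(G), so no ε-production is kept.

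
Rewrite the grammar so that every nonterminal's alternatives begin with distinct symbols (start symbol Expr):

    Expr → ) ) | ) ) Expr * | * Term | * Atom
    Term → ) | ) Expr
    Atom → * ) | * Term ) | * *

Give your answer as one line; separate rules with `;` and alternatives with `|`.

Expr → ) ) Expr1 | * Expr2; Term → ) Term1; Atom → * Atom1; Expr1 → ε | Expr *; Expr2 → Term | Atom; Term1 → ε | Expr; Atom1 → ) | Term ) | *

Expr has alternatives sharing prefix ') )': factor to Expr → ) ) Expr1 with Expr1 → ε | Expr *.
Expr has alternatives sharing prefix '*': factor to Expr → * Expr2 with Expr2 → Term | Atom.
Term has alternatives sharing prefix ')': factor to Term → ) Term1 with Term1 → ε | Expr.
Atom has alternatives sharing prefix '*': factor to Atom → * Atom1 with Atom1 → ) | Term ) | *.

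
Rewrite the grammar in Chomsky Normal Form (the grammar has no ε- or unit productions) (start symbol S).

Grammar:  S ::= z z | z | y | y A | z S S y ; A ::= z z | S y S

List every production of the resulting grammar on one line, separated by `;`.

Introduce a nonterminal for each terminal appearing in a rule of length ≥ 2: X1 → z, X2 → y.
Binarize each right-hand side of length ≥ 3 by chaining fresh nonterminals (Y1, Y2, …): affected rules were S → X1 S S X2; A → S X2 S.

S ::= X1 X1 | z | y | X2 A | X1 Y1; A ::= X1 X1 | S Y3; X1 ::= z; X2 ::= y; Y1 ::= S Y2; Y2 ::= S X2; Y3 ::= X2 S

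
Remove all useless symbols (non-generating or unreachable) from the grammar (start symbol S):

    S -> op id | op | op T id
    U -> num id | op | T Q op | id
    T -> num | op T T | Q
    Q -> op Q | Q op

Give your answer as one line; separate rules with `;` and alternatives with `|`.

Generating nonterminals: {S, T, U}.
Reachable from S after that: {S, T}.
Removed useless symbols: {Q, U} and every production mentioning them.

S -> op id | op | op T id; T -> num | op T T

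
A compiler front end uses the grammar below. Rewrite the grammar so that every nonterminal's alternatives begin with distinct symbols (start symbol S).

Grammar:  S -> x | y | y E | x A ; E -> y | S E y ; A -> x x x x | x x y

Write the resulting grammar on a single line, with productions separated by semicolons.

S -> x S' | y S''; E -> y | S E y; A -> x x A'; S' -> ε | A; S'' -> ε | E; A' -> x x | y

S has alternatives sharing prefix 'x': factor to S → x S' with S' → ε | A.
S has alternatives sharing prefix 'y': factor to S → y S'' with S'' → ε | E.
A has alternatives sharing prefix 'x x': factor to A → x x A' with A' → x x | y.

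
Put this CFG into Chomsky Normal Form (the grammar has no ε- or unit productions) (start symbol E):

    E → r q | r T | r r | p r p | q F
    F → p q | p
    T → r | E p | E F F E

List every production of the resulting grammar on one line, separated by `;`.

E → X1 X2 | X1 T | X1 X1 | X3 Y1 | X2 F; F → X3 X2 | p; T → r | E X3 | E Y2; X1 → r; X2 → q; X3 → p; Y1 → X1 X3; Y2 → F Y3; Y3 → F E

Introduce a nonterminal for each terminal appearing in a rule of length ≥ 2: X1 → r, X2 → q, X3 → p.
Binarize each right-hand side of length ≥ 3 by chaining fresh nonterminals (Y1, Y2, …): affected rules were E → X3 X1 X3; T → E F F E.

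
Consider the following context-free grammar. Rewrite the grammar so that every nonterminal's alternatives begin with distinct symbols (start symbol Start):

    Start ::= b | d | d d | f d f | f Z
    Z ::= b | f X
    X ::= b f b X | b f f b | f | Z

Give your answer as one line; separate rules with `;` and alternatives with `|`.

Start ::= b | d Start1 | f Start2; Z ::= b | f X; X ::= f | Z | b f X1; Start1 ::= ε | d; Start2 ::= d f | Z; X1 ::= b X | f b

Start has alternatives sharing prefix 'd': factor to Start → d Start1 with Start1 → ε | d.
Start has alternatives sharing prefix 'f': factor to Start → f Start2 with Start2 → d f | Z.
X has alternatives sharing prefix 'b f': factor to X → b f X1 with X1 → b X | f b.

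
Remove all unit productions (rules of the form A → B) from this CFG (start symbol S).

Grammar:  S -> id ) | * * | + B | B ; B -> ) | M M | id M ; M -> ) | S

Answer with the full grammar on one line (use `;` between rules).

Unit pairs: M ⇒* {B, S}; S ⇒* {B}.
For every A with A ⇒* B via unit rules, add B's non-unit alternatives to A; then delete every rule of the form X → Y.

S -> ) | M M | id M | id ) | * * | + B; B -> ) | M M | id M; M -> ) | M M | id M | id ) | * * | + B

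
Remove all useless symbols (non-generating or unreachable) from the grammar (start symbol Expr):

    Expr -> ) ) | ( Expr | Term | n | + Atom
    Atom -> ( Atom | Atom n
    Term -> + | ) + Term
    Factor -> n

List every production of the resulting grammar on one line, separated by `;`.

Generating nonterminals: {Expr, Factor, Term}.
Reachable from Expr after that: {Expr, Term}.
Removed useless symbols: {Atom, Factor} and every production mentioning them.

Expr -> ) ) | ( Expr | Term | n; Term -> + | ) + Term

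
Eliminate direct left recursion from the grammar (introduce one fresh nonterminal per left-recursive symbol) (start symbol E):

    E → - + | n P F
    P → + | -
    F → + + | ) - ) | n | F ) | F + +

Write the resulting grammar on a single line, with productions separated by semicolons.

Left recursion appears on F.
For F: α = {), + +}, β = {+ +, ) - ), n}. Rewrite as F → β F' and F' → α F' | ε.

E → - + | n P F; P → + | -; F → + + F' | ) - ) F' | n F'; F' → ) F' | + + F' | ε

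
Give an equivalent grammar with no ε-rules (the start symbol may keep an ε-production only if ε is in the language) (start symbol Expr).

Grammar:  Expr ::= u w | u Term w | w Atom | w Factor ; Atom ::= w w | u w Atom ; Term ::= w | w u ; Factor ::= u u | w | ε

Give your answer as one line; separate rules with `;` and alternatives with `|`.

Nullable set = {Factor}.
ε ∉ L(G), so no ε-production is kept.
Expand every rule over subsets of its nullable positions: Expr → w Factor gives w Factor | w.

Expr ::= u w | u Term w | w Atom | w Factor | w; Atom ::= w w | u w Atom; Term ::= w | w u; Factor ::= u u | w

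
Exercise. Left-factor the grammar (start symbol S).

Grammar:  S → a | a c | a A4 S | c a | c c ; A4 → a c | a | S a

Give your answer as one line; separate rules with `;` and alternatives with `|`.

S has alternatives sharing prefix 'a': factor to S → a S' with S' → ε | c | A4 S.
S has alternatives sharing prefix 'c': factor to S → c S'' with S'' → a | c.
A4 has alternatives sharing prefix 'a': factor to A4 → a A4' with A4' → c | ε.

S → a S' | c S''; A4 → S a | a A4'; S' → ε | c | A4 S; S'' → a | c; A4' → c | ε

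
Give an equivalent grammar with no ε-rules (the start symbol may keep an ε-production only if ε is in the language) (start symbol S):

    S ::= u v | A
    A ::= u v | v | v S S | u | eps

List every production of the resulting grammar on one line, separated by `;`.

Nullable nonterminals: {A, S}.
ε ∈ L(G) since S is nullable, so keep S → ε.
For each production, add variants omitting each subset of nullable occurrences: A → v S S gives v S S | v S.

S ::= u v | A | ε; A ::= u v | v | v S S | v S | u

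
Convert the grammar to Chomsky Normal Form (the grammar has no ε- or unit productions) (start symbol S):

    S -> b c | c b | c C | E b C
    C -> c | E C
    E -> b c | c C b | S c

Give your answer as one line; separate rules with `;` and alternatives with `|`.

S -> X1 X2 | X2 X1 | X2 C | E Y1; C -> c | E C; E -> X1 X2 | X2 Y2 | S X2; X1 -> b; X2 -> c; Y1 -> X1 C; Y2 -> C X1

Introduce a nonterminal for each terminal appearing in a rule of length ≥ 2: X1 → b, X2 → c.
Binarize each right-hand side of length ≥ 3 by chaining fresh nonterminals (Y1, Y2, …): affected rules were S → E X1 C; E → X2 C X1.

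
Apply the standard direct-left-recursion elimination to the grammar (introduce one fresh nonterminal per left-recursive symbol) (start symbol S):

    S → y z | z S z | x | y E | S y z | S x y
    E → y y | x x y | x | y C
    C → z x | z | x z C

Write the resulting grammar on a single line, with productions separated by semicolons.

S is directly left-recursive.
For S: α = {y z, x y}, β = {y z, z S z, x, y E}. Rewrite as S → β S' and S' → α S' | ε.

S → y z S' | z S z S' | x S' | y E S'; E → y y | x x y | x | y C; C → z x | z | x z C; S' → y z S' | x y S' | ε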